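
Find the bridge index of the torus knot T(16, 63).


The bridge number of T(p,q) is min(p,q).
min(16, 63) = 16

16


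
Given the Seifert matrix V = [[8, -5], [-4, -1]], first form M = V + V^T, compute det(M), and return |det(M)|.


Step 1: Form V + V^T where V = [[8, -5], [-4, -1]]
  V^T = [[8, -4], [-5, -1]]
  V + V^T = [[16, -9], [-9, -2]]
Step 2: det(V + V^T) = 16*(-2) - (-9)*(-9)
  = -32 - 81 = -113
Step 3: Knot determinant = |det(V + V^T)| = |-113| = 113

113


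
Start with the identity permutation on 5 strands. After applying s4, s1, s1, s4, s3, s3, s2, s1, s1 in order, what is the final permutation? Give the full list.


Starting with identity [1, 2, 3, 4, 5].
Apply generators in sequence:
  After s4: [1, 2, 3, 5, 4]
  After s1: [2, 1, 3, 5, 4]
  After s1: [1, 2, 3, 5, 4]
  After s4: [1, 2, 3, 4, 5]
  After s3: [1, 2, 4, 3, 5]
  After s3: [1, 2, 3, 4, 5]
  After s2: [1, 3, 2, 4, 5]
  After s1: [3, 1, 2, 4, 5]
  After s1: [1, 3, 2, 4, 5]
Final permutation: [1, 3, 2, 4, 5]

[1, 3, 2, 4, 5]


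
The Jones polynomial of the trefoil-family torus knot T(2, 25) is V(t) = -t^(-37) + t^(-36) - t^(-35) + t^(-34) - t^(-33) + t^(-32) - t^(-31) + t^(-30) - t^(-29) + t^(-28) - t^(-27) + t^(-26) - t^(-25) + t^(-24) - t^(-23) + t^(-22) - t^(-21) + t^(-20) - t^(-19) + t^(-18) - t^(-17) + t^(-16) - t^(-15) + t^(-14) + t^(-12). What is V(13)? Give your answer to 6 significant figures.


Substituting t = 13 into V(t) = -t^(-37) + t^(-36) - t^(-35) + t^(-34) - t^(-33) + t^(-32) - t^(-31) + t^(-30) - t^(-29) + t^(-28) - t^(-27) + t^(-26) - t^(-25) + t^(-24) - t^(-23) + t^(-22) - t^(-21) + t^(-20) - t^(-19) + t^(-18) - t^(-17) + t^(-16) - t^(-15) + t^(-14) + t^(-12):
  (-)t^(-37) = -6.08269e-42
  (+)t^(-36) = 7.9075e-41
  (-)t^(-35) = -1.02798e-39
  (+)t^(-34) = 1.33637e-38
  (-)t^(-33) = -1.73728e-37
  (+)t^(-32) = 2.25846e-36
  (-)t^(-31) = -2.936e-35
  (+)t^(-30) = 3.8168e-34
  (-)t^(-29) = -4.96184e-33
  (+)t^(-28) = 6.45039e-32
  (-)t^(-27) = -8.38551e-31
  (+)t^(-26) = 1.09012e-29
  (-)t^(-25) = -1.41715e-28
  (+)t^(-24) = 1.8423e-27
  (-)t^(-23) = -2.39499e-26
  (+)t^(-22) = 3.11348e-25
  (-)t^(-21) = -4.04753e-24
  (+)t^(-20) = 5.26178e-23
  (-)t^(-19) = -6.84032e-22
  (+)t^(-18) = 8.89241e-21
  (-)t^(-17) = -1.15601e-19
  (+)t^(-16) = 1.50282e-18
  (-)t^(-15) = -1.95366e-17
  (+)t^(-14) = 2.53976e-16
  (+)t^(-12) = 4.2922e-14
Sum = (-6.08269e-42) + (7.9075e-41) + (-1.02798e-39) + (1.33637e-38) + (-1.73728e-37) + (2.25846e-36) + (-2.936e-35) + (3.8168e-34) + (-4.96184e-33) + (6.45039e-32) + (-8.38551e-31) + (1.09012e-29) + (-1.41715e-28) + (1.8423e-27) + (-2.39499e-26) + (3.11348e-25) + (-4.04753e-24) + (5.26178e-23) + (-6.84032e-22) + (8.89241e-21) + (-1.15601e-19) + (1.50282e-18) + (-1.95366e-17) + (2.53976e-16) + (4.2922e-14)
= 4.315781749e-14
Rounded to 6 significant figures: 4.31578e-14

4.31578e-14


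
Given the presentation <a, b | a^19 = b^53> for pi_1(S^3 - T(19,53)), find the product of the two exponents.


The relation is a^19 = b^53.
Product of exponents = 19 * 53
= 1007

1007


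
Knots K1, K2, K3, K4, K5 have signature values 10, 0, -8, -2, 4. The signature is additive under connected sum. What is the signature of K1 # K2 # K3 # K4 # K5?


The signature is additive under connected sum.
signature(K1 # K2 # K3 # K4 # K5) = (10) + (0) + (-8) + (-2) + (4)
= 4

4


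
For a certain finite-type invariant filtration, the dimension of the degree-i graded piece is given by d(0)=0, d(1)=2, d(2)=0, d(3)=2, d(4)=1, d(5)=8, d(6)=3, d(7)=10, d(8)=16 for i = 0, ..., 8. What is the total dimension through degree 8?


Total dimension = d(0) + d(1) + ... + d(8)
= 0 + 2 + 0 + 2 + 1 + 8 + 3 + 10 + 16
= 42

42


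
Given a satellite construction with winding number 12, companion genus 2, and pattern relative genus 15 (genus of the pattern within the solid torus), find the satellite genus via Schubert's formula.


Schubert: g(satellite) = g_rel(pattern) + |winding| * g(companion),
where g_rel(pattern) is the genus of the pattern relative to the solid torus.
= 15 + 12 * 2
= 15 + 24 = 39

39


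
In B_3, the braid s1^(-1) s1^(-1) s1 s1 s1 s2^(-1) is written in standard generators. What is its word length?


The word length counts the number of generators (including inverses).
Listing each generator: s1^(-1), s1^(-1), s1, s1, s1, s2^(-1)
There are 6 generators in this braid word.

6


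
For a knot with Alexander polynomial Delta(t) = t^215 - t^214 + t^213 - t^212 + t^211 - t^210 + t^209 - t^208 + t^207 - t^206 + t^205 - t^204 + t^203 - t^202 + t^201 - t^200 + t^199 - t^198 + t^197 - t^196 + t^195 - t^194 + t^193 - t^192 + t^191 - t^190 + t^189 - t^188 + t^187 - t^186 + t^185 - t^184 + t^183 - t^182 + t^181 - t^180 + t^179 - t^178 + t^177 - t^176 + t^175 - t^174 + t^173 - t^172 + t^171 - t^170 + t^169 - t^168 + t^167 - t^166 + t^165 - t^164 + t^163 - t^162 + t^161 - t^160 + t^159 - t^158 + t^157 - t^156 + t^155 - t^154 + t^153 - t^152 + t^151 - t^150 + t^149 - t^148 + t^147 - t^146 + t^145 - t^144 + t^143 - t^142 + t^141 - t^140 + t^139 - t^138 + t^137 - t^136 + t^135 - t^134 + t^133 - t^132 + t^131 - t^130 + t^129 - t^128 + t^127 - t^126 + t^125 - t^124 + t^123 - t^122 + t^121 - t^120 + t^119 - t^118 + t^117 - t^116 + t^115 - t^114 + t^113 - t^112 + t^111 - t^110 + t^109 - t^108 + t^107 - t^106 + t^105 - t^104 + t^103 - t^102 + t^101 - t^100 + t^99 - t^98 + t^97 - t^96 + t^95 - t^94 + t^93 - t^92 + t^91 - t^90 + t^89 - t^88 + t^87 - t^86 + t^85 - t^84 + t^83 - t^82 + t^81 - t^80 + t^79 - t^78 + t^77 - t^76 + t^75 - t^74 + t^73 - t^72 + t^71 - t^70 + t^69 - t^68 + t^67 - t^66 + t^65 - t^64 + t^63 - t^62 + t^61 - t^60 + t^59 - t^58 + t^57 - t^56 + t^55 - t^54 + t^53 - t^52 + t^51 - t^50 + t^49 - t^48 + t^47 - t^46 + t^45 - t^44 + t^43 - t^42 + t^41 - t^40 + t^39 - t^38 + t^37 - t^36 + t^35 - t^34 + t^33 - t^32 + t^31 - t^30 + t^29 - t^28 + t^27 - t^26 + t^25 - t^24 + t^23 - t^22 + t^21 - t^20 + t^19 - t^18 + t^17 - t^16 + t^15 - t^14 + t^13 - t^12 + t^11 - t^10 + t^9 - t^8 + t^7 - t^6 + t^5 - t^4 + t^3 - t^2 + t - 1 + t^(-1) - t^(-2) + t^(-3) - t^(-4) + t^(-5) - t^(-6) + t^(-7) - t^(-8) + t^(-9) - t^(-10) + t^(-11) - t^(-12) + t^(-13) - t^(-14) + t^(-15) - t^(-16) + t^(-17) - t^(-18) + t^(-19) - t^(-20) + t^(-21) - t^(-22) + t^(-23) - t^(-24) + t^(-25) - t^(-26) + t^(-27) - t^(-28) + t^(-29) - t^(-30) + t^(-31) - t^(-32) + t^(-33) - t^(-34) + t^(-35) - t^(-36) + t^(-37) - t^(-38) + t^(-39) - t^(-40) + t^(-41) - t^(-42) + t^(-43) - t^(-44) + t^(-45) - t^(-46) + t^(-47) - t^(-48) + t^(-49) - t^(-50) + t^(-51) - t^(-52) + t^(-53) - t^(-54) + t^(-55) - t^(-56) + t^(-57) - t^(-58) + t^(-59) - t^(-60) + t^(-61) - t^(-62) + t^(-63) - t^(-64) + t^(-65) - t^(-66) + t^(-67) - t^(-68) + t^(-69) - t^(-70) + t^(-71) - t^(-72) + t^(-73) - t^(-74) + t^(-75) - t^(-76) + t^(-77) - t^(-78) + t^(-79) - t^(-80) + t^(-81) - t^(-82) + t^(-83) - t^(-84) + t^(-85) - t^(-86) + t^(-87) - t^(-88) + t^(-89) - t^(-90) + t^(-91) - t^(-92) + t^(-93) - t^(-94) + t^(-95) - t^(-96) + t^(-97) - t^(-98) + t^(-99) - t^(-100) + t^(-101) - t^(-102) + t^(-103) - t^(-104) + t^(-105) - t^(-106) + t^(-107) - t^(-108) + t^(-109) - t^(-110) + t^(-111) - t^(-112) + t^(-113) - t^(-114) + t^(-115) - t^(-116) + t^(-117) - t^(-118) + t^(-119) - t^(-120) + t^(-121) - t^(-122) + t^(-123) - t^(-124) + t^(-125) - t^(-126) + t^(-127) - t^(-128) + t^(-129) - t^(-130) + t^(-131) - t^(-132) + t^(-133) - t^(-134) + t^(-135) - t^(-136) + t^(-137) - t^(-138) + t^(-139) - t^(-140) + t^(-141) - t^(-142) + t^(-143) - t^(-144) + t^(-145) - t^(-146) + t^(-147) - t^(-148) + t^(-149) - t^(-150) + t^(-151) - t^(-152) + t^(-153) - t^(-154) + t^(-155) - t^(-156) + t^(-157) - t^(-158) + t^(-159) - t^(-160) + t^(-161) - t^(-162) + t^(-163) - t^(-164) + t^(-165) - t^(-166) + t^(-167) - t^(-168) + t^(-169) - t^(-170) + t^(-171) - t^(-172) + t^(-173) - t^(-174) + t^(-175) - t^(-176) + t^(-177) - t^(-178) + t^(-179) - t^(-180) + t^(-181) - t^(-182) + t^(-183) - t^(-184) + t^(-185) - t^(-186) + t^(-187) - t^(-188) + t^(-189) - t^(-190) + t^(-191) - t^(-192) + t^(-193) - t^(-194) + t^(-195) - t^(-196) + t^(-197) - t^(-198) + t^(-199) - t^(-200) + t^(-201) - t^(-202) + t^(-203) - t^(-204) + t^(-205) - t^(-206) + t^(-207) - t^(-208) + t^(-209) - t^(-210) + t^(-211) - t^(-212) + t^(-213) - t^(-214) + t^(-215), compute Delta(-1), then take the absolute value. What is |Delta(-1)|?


Step 1: The polynomial has 431 terms with alternating signs, exponents from 215 down to -215.
Step 2: Substitute t = -1. The i-th term has coefficient (-1)^i and exponent (m-i),
  so its value is (-1)^i * (-1)^(m-i) = (-1)^m = -1 for every i.
Step 3: All 431 terms equal -1, so Delta(-1) = 431 * (-1) = -431
Step 4: |Delta(-1)| = 431

431


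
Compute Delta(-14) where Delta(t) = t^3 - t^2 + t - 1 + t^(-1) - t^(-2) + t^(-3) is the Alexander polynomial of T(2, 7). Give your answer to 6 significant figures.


Substituting t = -14 into Delta(t) = t^3 - t^2 + t - 1 + t^(-1) - t^(-2) + t^(-3):
Term values: (-2744) + (-196) + (-14) + (-1) + (-0.0714286) + (-0.00510204) + (-0.000364431)
Sum = -2955.076895
Rounded to 6 significant figures: -2955.08

-2955.08


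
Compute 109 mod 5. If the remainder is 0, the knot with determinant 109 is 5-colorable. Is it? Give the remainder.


Step 1: A knot is p-colorable if and only if p divides its determinant.
Step 2: Compute 109 mod 5.
109 = 21 * 5 + 4
Step 3: 109 mod 5 = 4
Step 4: The knot is 5-colorable: no

4


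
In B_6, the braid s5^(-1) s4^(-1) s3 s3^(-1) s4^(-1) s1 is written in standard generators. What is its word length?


The word length counts the number of generators (including inverses).
Listing each generator: s5^(-1), s4^(-1), s3, s3^(-1), s4^(-1), s1
There are 6 generators in this braid word.

6


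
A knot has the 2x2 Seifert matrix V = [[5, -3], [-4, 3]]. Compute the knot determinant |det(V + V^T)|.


Step 1: Form V + V^T where V = [[5, -3], [-4, 3]]
  V^T = [[5, -4], [-3, 3]]
  V + V^T = [[10, -7], [-7, 6]]
Step 2: det(V + V^T) = 10*6 - (-7)*(-7)
  = 60 - 49 = 11
Step 3: Knot determinant = |det(V + V^T)| = |11| = 11

11


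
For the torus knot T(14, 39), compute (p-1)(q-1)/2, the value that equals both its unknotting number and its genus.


For a torus knot T(p,q), both the unknotting number and genus equal (p-1)(q-1)/2.
= (14-1)(39-1)/2
= 13*38/2
= 494/2 = 247

247


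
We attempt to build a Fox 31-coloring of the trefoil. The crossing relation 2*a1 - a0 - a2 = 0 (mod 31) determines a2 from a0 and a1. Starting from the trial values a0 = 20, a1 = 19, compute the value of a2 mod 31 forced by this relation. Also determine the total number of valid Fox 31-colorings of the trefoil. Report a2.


Step 1: Apply the given crossing relation 2*a1 - a0 - a2 = 0 (mod 31).
  a2 = 2*a1 - a0 mod 31
  a2 = 2*19 - 20 mod 31
  a2 = 38 - 20 mod 31
  a2 = 18 mod 31 = 18
Step 2: The trefoil has determinant 3.
  Number of Fox p-colorings (p prime) is p^2 if p = 3, else p.
  Since 31 does not divide 3, only trivial (constant) colorings exist.
  (So the trial a0 = 20, a1 = 19 with a0 != a1 does NOT extend to a valid coloring of the whole trefoil: the other two crossing relations require 3*(a1 - a0) = 0 (mod 31), which fails.)
  Total colorings = 31
Step 3: a2 = 18, total Fox 31-colorings = 31

18


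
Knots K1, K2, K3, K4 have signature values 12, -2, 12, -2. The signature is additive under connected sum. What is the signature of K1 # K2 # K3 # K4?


The signature is additive under connected sum.
signature(K1 # K2 # K3 # K4) = (12) + (-2) + (12) + (-2)
= 20

20


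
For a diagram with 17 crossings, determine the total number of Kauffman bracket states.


Each crossing contributes 2 choices (A-smoothing or B-smoothing).
Total states = 2^17 = 131072

131072


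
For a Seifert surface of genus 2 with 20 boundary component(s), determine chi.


chi = 2 - 2g - b
= 2 - 2*2 - 20
= 2 - 4 - 20 = -22

-22


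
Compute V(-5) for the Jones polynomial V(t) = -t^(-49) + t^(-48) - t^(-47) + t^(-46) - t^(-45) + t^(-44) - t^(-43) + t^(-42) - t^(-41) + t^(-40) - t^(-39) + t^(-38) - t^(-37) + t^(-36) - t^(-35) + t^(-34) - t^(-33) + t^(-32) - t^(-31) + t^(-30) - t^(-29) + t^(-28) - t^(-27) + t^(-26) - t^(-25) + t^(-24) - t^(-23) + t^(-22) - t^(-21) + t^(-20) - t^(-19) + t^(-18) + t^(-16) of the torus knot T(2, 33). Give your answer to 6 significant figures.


Substituting t = -5 into V(t) = -t^(-49) + t^(-48) - t^(-47) + t^(-46) - t^(-45) + t^(-44) - t^(-43) + t^(-42) - t^(-41) + t^(-40) - t^(-39) + t^(-38) - t^(-37) + t^(-36) - t^(-35) + t^(-34) - t^(-33) + t^(-32) - t^(-31) + t^(-30) - t^(-29) + t^(-28) - t^(-27) + t^(-26) - t^(-25) + t^(-24) - t^(-23) + t^(-22) - t^(-21) + t^(-20) - t^(-19) + t^(-18) + t^(-16):
  (-)t^(-49) = 5.6295e-35
  (+)t^(-48) = 2.81475e-34
  (-)t^(-47) = 1.40737e-33
  (+)t^(-46) = 7.03687e-33
  (-)t^(-45) = 3.51844e-32
  (+)t^(-44) = 1.75922e-31
  (-)t^(-43) = 8.79609e-31
  (+)t^(-42) = 4.39805e-30
  (-)t^(-41) = 2.19902e-29
  (+)t^(-40) = 1.09951e-28
  (-)t^(-39) = 5.49756e-28
  (+)t^(-38) = 2.74878e-27
  (-)t^(-37) = 1.37439e-26
  (+)t^(-36) = 6.87195e-26
  (-)t^(-35) = 3.43597e-25
  (+)t^(-34) = 1.71799e-24
  (-)t^(-33) = 8.58993e-24
  (+)t^(-32) = 4.29497e-23
  (-)t^(-31) = 2.14748e-22
  (+)t^(-30) = 1.07374e-21
  (-)t^(-29) = 5.36871e-21
  (+)t^(-28) = 2.68435e-20
  (-)t^(-27) = 1.34218e-19
  (+)t^(-26) = 6.71089e-19
  (-)t^(-25) = 3.35544e-18
  (+)t^(-24) = 1.67772e-17
  (-)t^(-23) = 8.38861e-17
  (+)t^(-22) = 4.1943e-16
  (-)t^(-21) = 2.09715e-15
  (+)t^(-20) = 1.04858e-14
  (-)t^(-19) = 5.24288e-14
  (+)t^(-18) = 2.62144e-13
  (+)t^(-16) = 6.5536e-12
Sum = (5.6295e-35) + (2.81475e-34) + (1.40737e-33) + (7.03687e-33) + (3.51844e-32) + (1.75922e-31) + (8.79609e-31) + (4.39805e-30) + (2.19902e-29) + (1.09951e-28) + (5.49756e-28) + (2.74878e-27) + (1.37439e-26) + (6.87195e-26) + (3.43597e-25) + (1.71799e-24) + (8.58993e-24) + (4.29497e-23) + (2.14748e-22) + (1.07374e-21) + (5.36871e-21) + (2.68435e-20) + (1.34218e-19) + (6.71089e-19) + (3.35544e-18) + (1.67772e-17) + (8.38861e-17) + (4.1943e-16) + (2.09715e-15) + (1.04858e-14) + (5.24288e-14) + (2.62144e-13) + (6.5536e-12)
= 6.88128e-12
Rounded to 6 significant figures: 6.88128e-12

6.88128e-12


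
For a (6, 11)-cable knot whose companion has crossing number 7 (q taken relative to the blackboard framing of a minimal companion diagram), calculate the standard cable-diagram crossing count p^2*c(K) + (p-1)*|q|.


Step 1: Each of the c(K) crossings of the companion diagram becomes p*p = p^2 crossings among the p parallel strands, and each of the |q| twists s_1 s_2 ... s_(p-1) adds (p-1) crossings.
  Crossings = p^2 * c(K) + (p-1)*|q|
Step 2: = 6^2 * 7 + (6-1)*11
Step 3: = 36*7 + 5*11
Step 4: = 252 + 55 = 307

307


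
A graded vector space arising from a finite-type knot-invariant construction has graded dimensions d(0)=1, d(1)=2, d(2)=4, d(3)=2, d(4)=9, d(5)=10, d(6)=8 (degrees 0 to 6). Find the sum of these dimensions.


Total dimension = d(0) + d(1) + ... + d(6)
= 1 + 2 + 4 + 2 + 9 + 10 + 8
= 36

36


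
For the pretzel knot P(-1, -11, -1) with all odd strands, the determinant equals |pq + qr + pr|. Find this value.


Step 1: Compute pq + qr + pr.
pq = (-1)*(-11) = 11
qr = (-11)*(-1) = 11
pr = (-1)*(-1) = 1
pq + qr + pr = 11 + 11 + 1 = 23
Step 2: Take absolute value.
det(P(-1,-11,-1)) = |23| = 23

23


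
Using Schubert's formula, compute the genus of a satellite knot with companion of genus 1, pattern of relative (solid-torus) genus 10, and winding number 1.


Schubert: g(satellite) = g_rel(pattern) + |winding| * g(companion),
where g_rel(pattern) is the genus of the pattern relative to the solid torus.
= 10 + 1 * 1
= 10 + 1 = 11

11


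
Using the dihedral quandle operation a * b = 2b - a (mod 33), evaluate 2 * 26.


2 * 26 = 2*26 - 2 mod 33
= 52 - 2 mod 33
= 50 mod 33 = 17

17


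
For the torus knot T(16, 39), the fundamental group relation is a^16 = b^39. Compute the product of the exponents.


The relation is a^16 = b^39.
Product of exponents = 16 * 39
= 624

624


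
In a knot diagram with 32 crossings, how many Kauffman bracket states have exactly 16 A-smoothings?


We choose which 16 of 32 crossings get A-smoothings.
C(32, 16) = 32! / (16! * 16!)
= 601080390

601080390


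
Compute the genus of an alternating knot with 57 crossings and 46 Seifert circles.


For alternating knots, g = (c - s + 1)/2.
= (57 - 46 + 1)/2
= 12/2 = 6

6


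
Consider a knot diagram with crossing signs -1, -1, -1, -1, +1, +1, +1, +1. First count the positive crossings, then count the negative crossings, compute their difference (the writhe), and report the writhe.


Step 1: Count positive crossings (+1).
Positive crossings: 4
Step 2: Count negative crossings (-1).
Negative crossings: 4
Step 3: Writhe = (positive) - (negative)
w = 4 - 4 = 0
Step 4: |w| = 0, and w is zero

0


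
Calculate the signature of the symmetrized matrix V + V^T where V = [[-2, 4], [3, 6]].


Step 1: V + V^T = [[-4, 7], [7, 12]]
Step 2: trace = 8, det = -97
Step 3: Discriminant = 8^2 - 4*(-97) = 452
Step 4: Eigenvalues: 14.6301, -6.63015
Step 5: Signature = (# positive eigenvalues) - (# negative eigenvalues) = 0

0


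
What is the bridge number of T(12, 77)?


The bridge number of T(p,q) is min(p,q).
min(12, 77) = 12

12


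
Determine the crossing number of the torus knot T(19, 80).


For a torus knot T(p, q) with gcd(p,q)=1,
the crossing number is min(p*(q-1), q*(p-1)).
p*(q-1) = 19*79 = 1501
q*(p-1) = 80*18 = 1440
min(1501, 1440) = 1440

1440


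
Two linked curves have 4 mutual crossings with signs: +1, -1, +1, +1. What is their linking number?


Step 1: Count positive crossings: 3
Step 2: Count negative crossings: 1
Step 3: Sum of signs = 3 - 1 = 2
Step 4: Linking number = sum/2 = 2/2 = 1

1


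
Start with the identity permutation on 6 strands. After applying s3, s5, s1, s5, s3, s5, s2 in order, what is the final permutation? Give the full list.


Starting with identity [1, 2, 3, 4, 5, 6].
Apply generators in sequence:
  After s3: [1, 2, 4, 3, 5, 6]
  After s5: [1, 2, 4, 3, 6, 5]
  After s1: [2, 1, 4, 3, 6, 5]
  After s5: [2, 1, 4, 3, 5, 6]
  After s3: [2, 1, 3, 4, 5, 6]
  After s5: [2, 1, 3, 4, 6, 5]
  After s2: [2, 3, 1, 4, 6, 5]
Final permutation: [2, 3, 1, 4, 6, 5]

[2, 3, 1, 4, 6, 5]


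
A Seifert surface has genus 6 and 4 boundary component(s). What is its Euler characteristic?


chi = 2 - 2g - b
= 2 - 2*6 - 4
= 2 - 12 - 4 = -14

-14


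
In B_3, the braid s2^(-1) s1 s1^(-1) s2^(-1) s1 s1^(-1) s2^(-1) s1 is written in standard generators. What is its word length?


The word length counts the number of generators (including inverses).
Listing each generator: s2^(-1), s1, s1^(-1), s2^(-1), s1, s1^(-1), s2^(-1), s1
There are 8 generators in this braid word.

8


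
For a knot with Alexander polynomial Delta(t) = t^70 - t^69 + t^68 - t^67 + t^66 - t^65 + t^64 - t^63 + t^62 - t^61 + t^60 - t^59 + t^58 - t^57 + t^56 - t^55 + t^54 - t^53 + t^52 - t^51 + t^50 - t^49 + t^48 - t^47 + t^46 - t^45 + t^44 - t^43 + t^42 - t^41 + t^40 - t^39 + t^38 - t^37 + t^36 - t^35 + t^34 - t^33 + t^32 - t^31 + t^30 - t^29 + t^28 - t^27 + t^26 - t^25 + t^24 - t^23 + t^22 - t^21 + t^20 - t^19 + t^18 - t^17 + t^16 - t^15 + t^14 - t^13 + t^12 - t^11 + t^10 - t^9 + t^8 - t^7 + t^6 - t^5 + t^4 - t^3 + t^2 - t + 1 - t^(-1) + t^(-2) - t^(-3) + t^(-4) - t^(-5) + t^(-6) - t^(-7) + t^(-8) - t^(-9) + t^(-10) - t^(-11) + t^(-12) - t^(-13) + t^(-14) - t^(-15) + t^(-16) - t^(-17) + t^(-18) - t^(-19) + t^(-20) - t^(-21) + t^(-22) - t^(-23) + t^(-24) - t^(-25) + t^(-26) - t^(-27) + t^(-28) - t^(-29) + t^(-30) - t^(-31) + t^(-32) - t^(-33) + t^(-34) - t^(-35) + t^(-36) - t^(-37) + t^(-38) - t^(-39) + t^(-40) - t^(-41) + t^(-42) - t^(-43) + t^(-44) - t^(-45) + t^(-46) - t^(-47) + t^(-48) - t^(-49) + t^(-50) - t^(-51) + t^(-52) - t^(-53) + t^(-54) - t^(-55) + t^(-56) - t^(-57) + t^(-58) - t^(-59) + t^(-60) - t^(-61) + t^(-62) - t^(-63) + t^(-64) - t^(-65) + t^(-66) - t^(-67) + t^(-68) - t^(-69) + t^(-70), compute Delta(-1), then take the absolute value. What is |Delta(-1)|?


Step 1: The polynomial has 141 terms with alternating signs, exponents from 70 down to -70.
Step 2: Substitute t = -1. The i-th term has coefficient (-1)^i and exponent (m-i),
  so its value is (-1)^i * (-1)^(m-i) = (-1)^m = 1 for every i.
Step 3: All 141 terms equal 1, so Delta(-1) = 141 * (1) = 141
Step 4: |Delta(-1)| = 141

141


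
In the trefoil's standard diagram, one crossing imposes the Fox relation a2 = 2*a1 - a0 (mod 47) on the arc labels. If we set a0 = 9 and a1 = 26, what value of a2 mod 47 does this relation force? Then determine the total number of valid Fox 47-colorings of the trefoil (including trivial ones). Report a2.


Step 1: Apply the given crossing relation 2*a1 - a0 - a2 = 0 (mod 47).
  a2 = 2*a1 - a0 mod 47
  a2 = 2*26 - 9 mod 47
  a2 = 52 - 9 mod 47
  a2 = 43 mod 47 = 43
Step 2: The trefoil has determinant 3.
  Number of Fox p-colorings (p prime) is p^2 if p = 3, else p.
  Since 47 does not divide 3, only trivial (constant) colorings exist.
  (So the trial a0 = 9, a1 = 26 with a0 != a1 does NOT extend to a valid coloring of the whole trefoil: the other two crossing relations require 3*(a1 - a0) = 0 (mod 47), which fails.)
  Total colorings = 47
Step 3: a2 = 43, total Fox 47-colorings = 47

43


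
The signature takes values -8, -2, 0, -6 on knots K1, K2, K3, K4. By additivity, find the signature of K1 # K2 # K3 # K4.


The signature is additive under connected sum.
signature(K1 # K2 # K3 # K4) = (-8) + (-2) + (0) + (-6)
= -16

-16


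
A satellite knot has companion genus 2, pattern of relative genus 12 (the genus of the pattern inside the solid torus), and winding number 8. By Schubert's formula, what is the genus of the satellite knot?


Schubert: g(satellite) = g_rel(pattern) + |winding| * g(companion),
where g_rel(pattern) is the genus of the pattern relative to the solid torus.
= 12 + 8 * 2
= 12 + 16 = 28

28


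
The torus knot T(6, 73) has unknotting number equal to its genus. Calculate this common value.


For a torus knot T(p,q), both the unknotting number and genus equal (p-1)(q-1)/2.
= (6-1)(73-1)/2
= 5*72/2
= 360/2 = 180

180


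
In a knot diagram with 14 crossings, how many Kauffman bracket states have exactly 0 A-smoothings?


We choose which 0 of 14 crossings get A-smoothings.
C(14, 0) = 14! / (0! * 14!)
= 1

1


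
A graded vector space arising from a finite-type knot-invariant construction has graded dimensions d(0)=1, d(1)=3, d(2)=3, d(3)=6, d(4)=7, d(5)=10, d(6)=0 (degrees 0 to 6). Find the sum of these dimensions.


Total dimension = d(0) + d(1) + ... + d(6)
= 1 + 3 + 3 + 6 + 7 + 10 + 0
= 30

30


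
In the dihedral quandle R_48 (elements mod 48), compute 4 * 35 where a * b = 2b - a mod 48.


4 * 35 = 2*35 - 4 mod 48
= 70 - 4 mod 48
= 66 mod 48 = 18

18


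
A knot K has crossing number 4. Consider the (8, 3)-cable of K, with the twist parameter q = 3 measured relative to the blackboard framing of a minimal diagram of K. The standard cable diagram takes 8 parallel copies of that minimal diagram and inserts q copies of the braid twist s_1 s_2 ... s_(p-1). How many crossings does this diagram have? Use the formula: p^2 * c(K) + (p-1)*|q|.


Step 1: Each of the c(K) crossings of the companion diagram becomes p*p = p^2 crossings among the p parallel strands, and each of the |q| twists s_1 s_2 ... s_(p-1) adds (p-1) crossings.
  Crossings = p^2 * c(K) + (p-1)*|q|
Step 2: = 8^2 * 4 + (8-1)*3
Step 3: = 64*4 + 7*3
Step 4: = 256 + 21 = 277

277


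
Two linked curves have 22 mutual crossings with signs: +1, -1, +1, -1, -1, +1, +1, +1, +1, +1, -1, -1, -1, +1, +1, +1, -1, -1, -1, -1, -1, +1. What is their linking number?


Step 1: Count positive crossings: 11
Step 2: Count negative crossings: 11
Step 3: Sum of signs = 11 - 11 = 0
Step 4: Linking number = sum/2 = 0/2 = 0

0


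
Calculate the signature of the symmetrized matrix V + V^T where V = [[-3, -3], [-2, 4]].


Step 1: V + V^T = [[-6, -5], [-5, 8]]
Step 2: trace = 2, det = -73
Step 3: Discriminant = 2^2 - 4*(-73) = 296
Step 4: Eigenvalues: 9.60233, -7.60233
Step 5: Signature = (# positive eigenvalues) - (# negative eigenvalues) = 0

0


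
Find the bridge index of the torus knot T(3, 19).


The bridge number of T(p,q) is min(p,q).
min(3, 19) = 3

3


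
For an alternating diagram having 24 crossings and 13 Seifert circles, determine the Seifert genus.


For alternating knots, g = (c - s + 1)/2.
= (24 - 13 + 1)/2
= 12/2 = 6

6


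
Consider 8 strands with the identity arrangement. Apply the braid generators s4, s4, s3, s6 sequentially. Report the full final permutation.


Starting with identity [1, 2, 3, 4, 5, 6, 7, 8].
Apply generators in sequence:
  After s4: [1, 2, 3, 5, 4, 6, 7, 8]
  After s4: [1, 2, 3, 4, 5, 6, 7, 8]
  After s3: [1, 2, 4, 3, 5, 6, 7, 8]
  After s6: [1, 2, 4, 3, 5, 7, 6, 8]
Final permutation: [1, 2, 4, 3, 5, 7, 6, 8]

[1, 2, 4, 3, 5, 7, 6, 8]


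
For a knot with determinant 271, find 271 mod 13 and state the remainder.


Step 1: A knot is p-colorable if and only if p divides its determinant.
Step 2: Compute 271 mod 13.
271 = 20 * 13 + 11
Step 3: 271 mod 13 = 11
Step 4: The knot is 13-colorable: no

11


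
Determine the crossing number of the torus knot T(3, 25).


For a torus knot T(p, q) with gcd(p,q)=1,
the crossing number is min(p*(q-1), q*(p-1)).
p*(q-1) = 3*24 = 72
q*(p-1) = 25*2 = 50
min(72, 50) = 50

50


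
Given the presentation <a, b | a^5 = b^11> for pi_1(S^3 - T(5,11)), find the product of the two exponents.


The relation is a^5 = b^11.
Product of exponents = 5 * 11
= 55

55


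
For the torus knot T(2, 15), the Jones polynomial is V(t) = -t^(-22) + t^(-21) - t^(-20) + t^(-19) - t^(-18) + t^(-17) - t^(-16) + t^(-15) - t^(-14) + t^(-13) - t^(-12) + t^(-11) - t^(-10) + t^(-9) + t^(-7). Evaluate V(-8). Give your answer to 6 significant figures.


Substituting t = -8 into V(t) = -t^(-22) + t^(-21) - t^(-20) + t^(-19) - t^(-18) + t^(-17) - t^(-16) + t^(-15) - t^(-14) + t^(-13) - t^(-12) + t^(-11) - t^(-10) + t^(-9) + t^(-7):
  (-)t^(-22) = -1.35525e-20
  (+)t^(-21) = -1.0842e-19
  (-)t^(-20) = -8.67362e-19
  (+)t^(-19) = -6.93889e-18
  (-)t^(-18) = -5.55112e-17
  (+)t^(-17) = -4.44089e-16
  (-)t^(-16) = -3.55271e-15
  (+)t^(-15) = -2.84217e-14
  (-)t^(-14) = -2.27374e-13
  (+)t^(-13) = -1.81899e-12
  (-)t^(-12) = -1.45519e-11
  (+)t^(-11) = -1.16415e-10
  (-)t^(-10) = -9.31323e-10
  (+)t^(-9) = -7.45058e-09
  (+)t^(-7) = -4.76837e-07
Sum = (-1.35525e-20) + (-1.0842e-19) + (-8.67362e-19) + (-6.93889e-18) + (-5.55112e-17) + (-4.44089e-16) + (-3.55271e-15) + (-2.84217e-14) + (-2.27374e-13) + (-1.81899e-12) + (-1.45519e-11) + (-1.16415e-10) + (-9.31323e-10) + (-7.45058e-09) + (-4.76837e-07)
= -4.853521075e-07
Rounded to 6 significant figures: -4.85352e-07

-4.85352e-07


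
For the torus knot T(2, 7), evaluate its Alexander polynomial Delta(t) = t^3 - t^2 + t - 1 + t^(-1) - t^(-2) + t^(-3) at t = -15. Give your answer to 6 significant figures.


Substituting t = -15 into Delta(t) = t^3 - t^2 + t - 1 + t^(-1) - t^(-2) + t^(-3):
Term values: (-3375) + (-225) + (-15) + (-1) + (-0.0666667) + (-0.00444444) + (-0.000296296)
Sum = -3616.071407
Rounded to 6 significant figures: -3616.07

-3616.07


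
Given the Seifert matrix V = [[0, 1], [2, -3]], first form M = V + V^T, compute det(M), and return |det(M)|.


Step 1: Form V + V^T where V = [[0, 1], [2, -3]]
  V^T = [[0, 2], [1, -3]]
  V + V^T = [[0, 3], [3, -6]]
Step 2: det(V + V^T) = 0*(-6) - 3*3
  = 0 - 9 = -9
Step 3: Knot determinant = |det(V + V^T)| = |-9| = 9

9


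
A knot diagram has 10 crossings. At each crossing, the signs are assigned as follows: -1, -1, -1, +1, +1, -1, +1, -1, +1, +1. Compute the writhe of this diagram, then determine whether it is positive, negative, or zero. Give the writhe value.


Step 1: Count positive crossings (+1).
Positive crossings: 5
Step 2: Count negative crossings (-1).
Negative crossings: 5
Step 3: Writhe = (positive) - (negative)
w = 5 - 5 = 0
Step 4: |w| = 0, and w is zero

0


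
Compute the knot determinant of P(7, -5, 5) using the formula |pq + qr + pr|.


Step 1: Compute pq + qr + pr.
pq = 7*(-5) = -35
qr = (-5)*5 = -25
pr = 7*5 = 35
pq + qr + pr = -35 + (-25) + 35 = -25
Step 2: Take absolute value.
det(P(7,-5,5)) = |-25| = 25

25


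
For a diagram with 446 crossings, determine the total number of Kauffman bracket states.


Each crossing contributes 2 choices (A-smoothing or B-smoothing).
Total states = 2^446 = 181709681073901722637330951972001133588410340171829515070372549795159822028349480831547762678440891390190630401566544483383650407153664

181709681073901722637330951972001133588410340171829515070372549795159822028349480831547762678440891390190630401566544483383650407153664


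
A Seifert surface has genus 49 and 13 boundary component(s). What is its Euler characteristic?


chi = 2 - 2g - b
= 2 - 2*49 - 13
= 2 - 98 - 13 = -109

-109


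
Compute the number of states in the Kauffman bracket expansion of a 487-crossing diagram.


Each crossing contributes 2 choices (A-smoothing or B-smoothing).
Total states = 2^487 = 399583814440447005616844445413525287135820562261116307309972090832047582568929999375399181192126972308457847183540047730617340886948900519205142528

399583814440447005616844445413525287135820562261116307309972090832047582568929999375399181192126972308457847183540047730617340886948900519205142528


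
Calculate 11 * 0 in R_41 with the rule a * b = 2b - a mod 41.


11 * 0 = 2*0 - 11 mod 41
= 0 - 11 mod 41
= -11 mod 41 = 30

30


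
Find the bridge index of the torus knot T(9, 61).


The bridge number of T(p,q) is min(p,q).
min(9, 61) = 9

9


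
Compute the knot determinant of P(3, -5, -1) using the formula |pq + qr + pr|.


Step 1: Compute pq + qr + pr.
pq = 3*(-5) = -15
qr = (-5)*(-1) = 5
pr = 3*(-1) = -3
pq + qr + pr = -15 + 5 + (-3) = -13
Step 2: Take absolute value.
det(P(3,-5,-1)) = |-13| = 13

13


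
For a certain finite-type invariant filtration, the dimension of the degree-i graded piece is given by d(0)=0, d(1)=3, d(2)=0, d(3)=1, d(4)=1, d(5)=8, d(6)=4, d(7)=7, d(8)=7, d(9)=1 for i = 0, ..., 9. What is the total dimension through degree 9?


Total dimension = d(0) + d(1) + ... + d(9)
= 0 + 3 + 0 + 1 + 1 + 8 + 4 + 7 + 7 + 1
= 32

32


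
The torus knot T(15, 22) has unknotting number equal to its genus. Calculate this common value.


For a torus knot T(p,q), both the unknotting number and genus equal (p-1)(q-1)/2.
= (15-1)(22-1)/2
= 14*21/2
= 294/2 = 147

147


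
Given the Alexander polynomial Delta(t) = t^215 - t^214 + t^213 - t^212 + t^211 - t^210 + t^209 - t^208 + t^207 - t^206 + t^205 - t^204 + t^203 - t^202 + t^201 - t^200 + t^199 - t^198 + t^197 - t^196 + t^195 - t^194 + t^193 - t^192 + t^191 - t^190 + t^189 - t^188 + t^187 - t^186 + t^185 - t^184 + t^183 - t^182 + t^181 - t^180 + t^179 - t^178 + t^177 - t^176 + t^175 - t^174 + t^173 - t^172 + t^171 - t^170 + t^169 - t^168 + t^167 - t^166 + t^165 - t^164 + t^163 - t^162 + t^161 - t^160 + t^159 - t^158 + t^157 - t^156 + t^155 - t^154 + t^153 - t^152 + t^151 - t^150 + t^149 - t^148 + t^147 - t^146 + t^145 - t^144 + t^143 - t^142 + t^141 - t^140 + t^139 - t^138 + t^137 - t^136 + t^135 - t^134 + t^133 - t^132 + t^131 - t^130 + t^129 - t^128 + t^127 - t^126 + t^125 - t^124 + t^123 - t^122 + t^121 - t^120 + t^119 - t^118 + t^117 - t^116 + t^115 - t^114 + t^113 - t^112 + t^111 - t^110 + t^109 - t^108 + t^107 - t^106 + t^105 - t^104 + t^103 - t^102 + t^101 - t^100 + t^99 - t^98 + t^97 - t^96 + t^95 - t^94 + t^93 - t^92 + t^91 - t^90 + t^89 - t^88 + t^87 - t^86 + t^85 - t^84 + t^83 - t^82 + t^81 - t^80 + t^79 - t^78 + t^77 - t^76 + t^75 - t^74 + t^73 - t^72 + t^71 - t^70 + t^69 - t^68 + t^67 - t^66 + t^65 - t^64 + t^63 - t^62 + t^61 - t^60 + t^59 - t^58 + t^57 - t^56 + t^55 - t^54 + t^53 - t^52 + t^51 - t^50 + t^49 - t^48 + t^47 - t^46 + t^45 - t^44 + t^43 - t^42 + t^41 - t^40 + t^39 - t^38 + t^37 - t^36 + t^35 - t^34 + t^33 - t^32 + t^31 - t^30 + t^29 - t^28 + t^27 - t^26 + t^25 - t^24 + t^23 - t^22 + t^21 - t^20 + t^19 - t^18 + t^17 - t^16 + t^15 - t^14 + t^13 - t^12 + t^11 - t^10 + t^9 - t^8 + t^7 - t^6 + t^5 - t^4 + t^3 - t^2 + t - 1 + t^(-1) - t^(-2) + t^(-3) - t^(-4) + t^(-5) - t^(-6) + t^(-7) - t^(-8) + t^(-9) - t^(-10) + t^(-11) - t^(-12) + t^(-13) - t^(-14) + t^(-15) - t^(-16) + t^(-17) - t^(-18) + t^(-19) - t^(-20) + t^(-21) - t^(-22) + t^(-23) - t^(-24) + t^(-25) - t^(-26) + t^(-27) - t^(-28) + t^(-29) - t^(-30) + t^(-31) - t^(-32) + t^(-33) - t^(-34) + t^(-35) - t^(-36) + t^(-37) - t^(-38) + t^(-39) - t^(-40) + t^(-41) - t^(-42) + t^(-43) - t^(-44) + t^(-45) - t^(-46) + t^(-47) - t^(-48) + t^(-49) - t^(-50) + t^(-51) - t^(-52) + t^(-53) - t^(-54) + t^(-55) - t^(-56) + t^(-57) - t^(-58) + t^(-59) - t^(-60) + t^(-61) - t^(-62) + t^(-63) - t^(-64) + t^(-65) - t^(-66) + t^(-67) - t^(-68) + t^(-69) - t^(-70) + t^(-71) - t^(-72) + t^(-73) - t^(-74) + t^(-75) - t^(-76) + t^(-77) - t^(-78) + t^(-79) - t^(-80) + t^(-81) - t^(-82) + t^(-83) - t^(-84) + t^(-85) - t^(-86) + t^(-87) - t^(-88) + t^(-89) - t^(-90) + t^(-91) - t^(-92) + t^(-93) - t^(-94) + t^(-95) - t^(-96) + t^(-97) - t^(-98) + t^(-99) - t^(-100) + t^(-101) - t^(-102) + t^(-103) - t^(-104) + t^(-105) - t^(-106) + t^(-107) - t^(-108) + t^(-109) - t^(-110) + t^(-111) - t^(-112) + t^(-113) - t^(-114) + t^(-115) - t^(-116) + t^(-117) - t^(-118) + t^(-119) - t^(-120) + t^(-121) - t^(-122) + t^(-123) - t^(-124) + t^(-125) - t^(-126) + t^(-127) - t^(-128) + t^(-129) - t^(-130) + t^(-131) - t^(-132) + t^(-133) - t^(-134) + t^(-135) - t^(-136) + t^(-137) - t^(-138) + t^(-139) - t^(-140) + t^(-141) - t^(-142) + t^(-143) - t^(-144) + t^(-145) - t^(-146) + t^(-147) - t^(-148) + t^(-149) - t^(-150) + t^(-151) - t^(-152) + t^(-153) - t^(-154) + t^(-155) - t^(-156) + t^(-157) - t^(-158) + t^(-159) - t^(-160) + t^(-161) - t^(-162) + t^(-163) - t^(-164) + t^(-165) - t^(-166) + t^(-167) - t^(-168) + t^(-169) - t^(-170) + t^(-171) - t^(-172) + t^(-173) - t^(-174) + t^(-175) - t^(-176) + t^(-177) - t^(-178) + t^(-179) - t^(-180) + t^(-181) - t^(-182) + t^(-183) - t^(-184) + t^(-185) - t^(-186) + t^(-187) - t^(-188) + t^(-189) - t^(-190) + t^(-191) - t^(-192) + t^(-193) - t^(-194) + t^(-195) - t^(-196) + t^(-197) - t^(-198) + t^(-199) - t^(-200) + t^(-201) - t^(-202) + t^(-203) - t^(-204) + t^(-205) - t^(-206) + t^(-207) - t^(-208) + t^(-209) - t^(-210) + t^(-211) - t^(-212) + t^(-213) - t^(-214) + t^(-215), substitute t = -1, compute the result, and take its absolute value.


Step 1: The polynomial has 431 terms with alternating signs, exponents from 215 down to -215.
Step 2: Substitute t = -1. The i-th term has coefficient (-1)^i and exponent (m-i),
  so its value is (-1)^i * (-1)^(m-i) = (-1)^m = -1 for every i.
Step 3: All 431 terms equal -1, so Delta(-1) = 431 * (-1) = -431
Step 4: |Delta(-1)| = 431

431


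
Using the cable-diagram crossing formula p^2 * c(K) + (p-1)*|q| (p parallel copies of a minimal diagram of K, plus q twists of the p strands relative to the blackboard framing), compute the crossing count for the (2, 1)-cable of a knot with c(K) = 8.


Step 1: Each of the c(K) crossings of the companion diagram becomes p*p = p^2 crossings among the p parallel strands, and each of the |q| twists s_1 s_2 ... s_(p-1) adds (p-1) crossings.
  Crossings = p^2 * c(K) + (p-1)*|q|
Step 2: = 2^2 * 8 + (2-1)*1
Step 3: = 4*8 + 1*1
Step 4: = 32 + 1 = 33

33


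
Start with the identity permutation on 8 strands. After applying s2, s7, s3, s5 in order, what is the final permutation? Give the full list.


Starting with identity [1, 2, 3, 4, 5, 6, 7, 8].
Apply generators in sequence:
  After s2: [1, 3, 2, 4, 5, 6, 7, 8]
  After s7: [1, 3, 2, 4, 5, 6, 8, 7]
  After s3: [1, 3, 4, 2, 5, 6, 8, 7]
  After s5: [1, 3, 4, 2, 6, 5, 8, 7]
Final permutation: [1, 3, 4, 2, 6, 5, 8, 7]

[1, 3, 4, 2, 6, 5, 8, 7]


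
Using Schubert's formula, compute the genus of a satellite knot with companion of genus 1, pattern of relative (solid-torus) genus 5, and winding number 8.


Schubert: g(satellite) = g_rel(pattern) + |winding| * g(companion),
where g_rel(pattern) is the genus of the pattern relative to the solid torus.
= 5 + 8 * 1
= 5 + 8 = 13

13


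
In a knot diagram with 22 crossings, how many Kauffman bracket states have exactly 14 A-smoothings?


We choose which 14 of 22 crossings get A-smoothings.
C(22, 14) = 22! / (14! * 8!)
= 319770

319770


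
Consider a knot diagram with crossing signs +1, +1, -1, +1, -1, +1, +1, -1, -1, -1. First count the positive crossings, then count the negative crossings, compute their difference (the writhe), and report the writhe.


Step 1: Count positive crossings (+1).
Positive crossings: 5
Step 2: Count negative crossings (-1).
Negative crossings: 5
Step 3: Writhe = (positive) - (negative)
w = 5 - 5 = 0
Step 4: |w| = 0, and w is zero

0


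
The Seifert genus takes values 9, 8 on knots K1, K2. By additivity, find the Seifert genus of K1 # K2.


The Seifert genus is additive under connected sum.
Seifert genus(K1 # K2) = (9) + (8)
= 17

17


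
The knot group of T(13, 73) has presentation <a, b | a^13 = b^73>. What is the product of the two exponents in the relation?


The relation is a^13 = b^73.
Product of exponents = 13 * 73
= 949

949


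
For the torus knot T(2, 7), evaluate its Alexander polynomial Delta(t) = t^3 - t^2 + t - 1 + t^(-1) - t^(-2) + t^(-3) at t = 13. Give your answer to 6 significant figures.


Substituting t = 13 into Delta(t) = t^3 - t^2 + t - 1 + t^(-1) - t^(-2) + t^(-3):
Term values: (2197) + (-169) + (13) + (-1) + (0.0769231) + (-0.00591716) + (0.000455166)
Sum = 2040.071461
Rounded to 6 significant figures: 2040.07

2040.07


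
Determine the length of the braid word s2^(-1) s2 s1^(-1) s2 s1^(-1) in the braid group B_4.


The word length counts the number of generators (including inverses).
Listing each generator: s2^(-1), s2, s1^(-1), s2, s1^(-1)
There are 5 generators in this braid word.

5


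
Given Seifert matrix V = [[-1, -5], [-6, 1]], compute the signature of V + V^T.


Step 1: V + V^T = [[-2, -11], [-11, 2]]
Step 2: trace = 0, det = -125
Step 3: Discriminant = 0^2 - 4*(-125) = 500
Step 4: Eigenvalues: 11.1803, -11.1803
Step 5: Signature = (# positive eigenvalues) - (# negative eigenvalues) = 0

0


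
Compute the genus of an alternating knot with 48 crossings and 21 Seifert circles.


For alternating knots, g = (c - s + 1)/2.
= (48 - 21 + 1)/2
= 28/2 = 14

14


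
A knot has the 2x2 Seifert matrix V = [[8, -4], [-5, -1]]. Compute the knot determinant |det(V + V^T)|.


Step 1: Form V + V^T where V = [[8, -4], [-5, -1]]
  V^T = [[8, -5], [-4, -1]]
  V + V^T = [[16, -9], [-9, -2]]
Step 2: det(V + V^T) = 16*(-2) - (-9)*(-9)
  = -32 - 81 = -113
Step 3: Knot determinant = |det(V + V^T)| = |-113| = 113

113


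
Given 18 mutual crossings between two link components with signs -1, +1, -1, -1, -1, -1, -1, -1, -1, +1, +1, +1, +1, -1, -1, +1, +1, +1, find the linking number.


Step 1: Count positive crossings: 8
Step 2: Count negative crossings: 10
Step 3: Sum of signs = 8 - 10 = -2
Step 4: Linking number = sum/2 = -2/2 = -1

-1


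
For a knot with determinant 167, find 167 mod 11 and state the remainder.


Step 1: A knot is p-colorable if and only if p divides its determinant.
Step 2: Compute 167 mod 11.
167 = 15 * 11 + 2
Step 3: 167 mod 11 = 2
Step 4: The knot is 11-colorable: no

2


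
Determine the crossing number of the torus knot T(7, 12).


For a torus knot T(p, q) with gcd(p,q)=1,
the crossing number is min(p*(q-1), q*(p-1)).
p*(q-1) = 7*11 = 77
q*(p-1) = 12*6 = 72
min(77, 72) = 72

72


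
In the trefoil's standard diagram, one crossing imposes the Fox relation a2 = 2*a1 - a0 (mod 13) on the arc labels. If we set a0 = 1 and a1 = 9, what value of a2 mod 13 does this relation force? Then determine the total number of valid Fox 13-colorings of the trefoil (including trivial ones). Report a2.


Step 1: Apply the given crossing relation 2*a1 - a0 - a2 = 0 (mod 13).
  a2 = 2*a1 - a0 mod 13
  a2 = 2*9 - 1 mod 13
  a2 = 18 - 1 mod 13
  a2 = 17 mod 13 = 4
Step 2: The trefoil has determinant 3.
  Number of Fox p-colorings (p prime) is p^2 if p = 3, else p.
  Since 13 does not divide 3, only trivial (constant) colorings exist.
  (So the trial a0 = 1, a1 = 9 with a0 != a1 does NOT extend to a valid coloring of the whole trefoil: the other two crossing relations require 3*(a1 - a0) = 0 (mod 13), which fails.)
  Total colorings = 13
Step 3: a2 = 4, total Fox 13-colorings = 13

4
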